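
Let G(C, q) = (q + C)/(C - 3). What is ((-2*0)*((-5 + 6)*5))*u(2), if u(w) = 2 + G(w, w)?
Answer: 0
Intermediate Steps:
G(C, q) = (C + q)/(-3 + C)
u(w) = 2 + 2*w/(-3 + w) (u(w) = 2 + (w + w)/(-3 + w) = 2 + (2*w)/(-3 + w) = 2 + 2*w/(-3 + w))
((-2*0)*((-5 + 6)*5))*u(2) = ((-2*0)*((-5 + 6)*5))*(2*(-3 + 2*2)/(-3 + 2)) = (0*(1*5))*(2*(-3 + 4)/(-1)) = (0*5)*(2*(-1)*1) = 0*(-2) = 0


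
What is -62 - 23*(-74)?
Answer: 1640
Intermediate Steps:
-62 - 23*(-74) = -62 + 1702 = 1640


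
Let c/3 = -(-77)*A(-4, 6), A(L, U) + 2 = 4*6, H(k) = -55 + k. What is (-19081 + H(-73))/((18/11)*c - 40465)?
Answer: 19209/32149 ≈ 0.59750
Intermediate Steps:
A(L, U) = 22 (A(L, U) = -2 + 4*6 = -2 + 24 = 22)
c = 5082 (c = 3*(-(-77)*22) = 3*(-11*(-154)) = 3*1694 = 5082)
(-19081 + H(-73))/((18/11)*c - 40465) = (-19081 + (-55 - 73))/((18/11)*5082 - 40465) = (-19081 - 128)/((18*(1/11))*5082 - 40465) = -19209/((18/11)*5082 - 40465) = -19209/(8316 - 40465) = -19209/(-32149) = -19209*(-1/32149) = 19209/32149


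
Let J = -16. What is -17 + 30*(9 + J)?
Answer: -227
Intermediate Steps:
-17 + 30*(9 + J) = -17 + 30*(9 - 16) = -17 + 30*(-7) = -17 - 210 = -227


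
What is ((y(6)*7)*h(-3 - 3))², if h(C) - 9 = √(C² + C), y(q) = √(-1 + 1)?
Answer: 0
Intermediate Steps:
y(q) = 0 (y(q) = √0 = 0)
h(C) = 9 + √(C + C²) (h(C) = 9 + √(C² + C) = 9 + √(C + C²))
((y(6)*7)*h(-3 - 3))² = ((0*7)*(9 + √((-3 - 3)*(1 + (-3 - 3)))))² = (0*(9 + √(-6*(1 - 6))))² = (0*(9 + √(-6*(-5))))² = (0*(9 + √30))² = 0² = 0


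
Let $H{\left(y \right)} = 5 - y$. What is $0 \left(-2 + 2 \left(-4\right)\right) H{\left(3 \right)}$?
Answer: $0$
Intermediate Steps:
$0 \left(-2 + 2 \left(-4\right)\right) H{\left(3 \right)} = 0 \left(-2 + 2 \left(-4\right)\right) \left(5 - 3\right) = 0 \left(-2 - 8\right) \left(5 - 3\right) = 0 \left(-10\right) 2 = 0 \cdot 2 = 0$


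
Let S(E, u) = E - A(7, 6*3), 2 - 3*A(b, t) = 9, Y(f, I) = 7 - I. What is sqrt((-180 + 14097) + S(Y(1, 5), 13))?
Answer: 2*sqrt(31323)/3 ≈ 117.99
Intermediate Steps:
A(b, t) = -7/3 (A(b, t) = 2/3 - 1/3*9 = 2/3 - 3 = -7/3)
S(E, u) = 7/3 + E (S(E, u) = E - 1*(-7/3) = E + 7/3 = 7/3 + E)
sqrt((-180 + 14097) + S(Y(1, 5), 13)) = sqrt((-180 + 14097) + (7/3 + (7 - 1*5))) = sqrt(13917 + (7/3 + (7 - 5))) = sqrt(13917 + (7/3 + 2)) = sqrt(13917 + 13/3) = sqrt(41764/3) = 2*sqrt(31323)/3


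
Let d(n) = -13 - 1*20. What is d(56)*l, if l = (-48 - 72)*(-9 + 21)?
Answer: 47520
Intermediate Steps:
l = -1440 (l = -120*12 = -1440)
d(n) = -33 (d(n) = -13 - 20 = -33)
d(56)*l = -33*(-1440) = 47520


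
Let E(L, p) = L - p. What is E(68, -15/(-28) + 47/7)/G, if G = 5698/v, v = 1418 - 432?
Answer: 119799/11396 ≈ 10.512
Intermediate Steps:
v = 986
G = 2849/493 (G = 5698/986 = 5698*(1/986) = 2849/493 ≈ 5.7789)
E(68, -15/(-28) + 47/7)/G = (68 - (-15/(-28) + 47/7))/(2849/493) = (68 - (-15*(-1/28) + 47*(⅐)))*(493/2849) = (68 - (15/28 + 47/7))*(493/2849) = (68 - 1*29/4)*(493/2849) = (68 - 29/4)*(493/2849) = (243/4)*(493/2849) = 119799/11396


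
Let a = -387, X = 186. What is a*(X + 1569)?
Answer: -679185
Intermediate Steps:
a*(X + 1569) = -387*(186 + 1569) = -387*1755 = -679185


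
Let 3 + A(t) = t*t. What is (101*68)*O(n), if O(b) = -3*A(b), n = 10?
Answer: -1998588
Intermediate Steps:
A(t) = -3 + t**2 (A(t) = -3 + t*t = -3 + t**2)
O(b) = 9 - 3*b**2 (O(b) = -3*(-3 + b**2) = 9 - 3*b**2)
(101*68)*O(n) = (101*68)*(9 - 3*10**2) = 6868*(9 - 3*100) = 6868*(9 - 300) = 6868*(-291) = -1998588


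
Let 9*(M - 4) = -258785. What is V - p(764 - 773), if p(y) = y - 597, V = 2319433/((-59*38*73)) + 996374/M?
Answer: 23595334890331/42348413834 ≈ 557.17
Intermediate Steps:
M = -258749/9 (M = 4 + (⅑)*(-258785) = 4 - 258785/9 = -258749/9 ≈ -28750.)
V = -2067803893073/42348413834 (V = 2319433/((-59*38*73)) + 996374/(-258749/9) = 2319433/((-2242*73)) + 996374*(-9/258749) = 2319433/(-163666) - 8967366/258749 = 2319433*(-1/163666) - 8967366/258749 = -2319433/163666 - 8967366/258749 = -2067803893073/42348413834 ≈ -48.828)
p(y) = -597 + y
V - p(764 - 773) = -2067803893073/42348413834 - (-597 + (764 - 773)) = -2067803893073/42348413834 - (-597 - 9) = -2067803893073/42348413834 - 1*(-606) = -2067803893073/42348413834 + 606 = 23595334890331/42348413834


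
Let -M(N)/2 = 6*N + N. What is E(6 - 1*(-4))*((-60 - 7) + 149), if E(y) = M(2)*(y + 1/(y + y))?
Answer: -115374/5 ≈ -23075.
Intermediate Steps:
M(N) = -14*N (M(N) = -2*(6*N + N) = -14*N)
E(y) = -28*y - 14/y (E(y) = (-14*2)*(y + 1/(y + y)) = -28*(y + 1/(2*y)) = -28*y - 14/y)
E(6 - 1*(-4))*((-60 - 7) + 149) = (-28*(6 - 1*(-4)) - 14/(6 - 1*(-4)))*((-60 - 7) + 149) = (-28*(6 + 4) - 14/(6 + 4))*(-67 + 149) = (-28*10 - 14/10)*82 = (-280 - 14*1/10)*82 = (-280 - 7/5)*82 = -1407/5*82 = -115374/5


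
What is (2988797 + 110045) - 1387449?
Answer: 1711393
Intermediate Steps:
(2988797 + 110045) - 1387449 = 3098842 - 1387449 = 1711393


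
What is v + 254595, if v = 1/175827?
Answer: 44764675066/175827 ≈ 2.5460e+5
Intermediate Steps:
v = 1/175827 ≈ 5.6874e-6
v + 254595 = 1/175827 + 254595 = 44764675066/175827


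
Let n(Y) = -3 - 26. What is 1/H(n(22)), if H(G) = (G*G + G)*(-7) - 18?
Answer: -1/5702 ≈ -0.00017538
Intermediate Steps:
n(Y) = -29
H(G) = -18 - 7*G - 7*G**2 (H(G) = (G**2 + G)*(-7) - 18 = (G + G**2)*(-7) - 18 = (-7*G - 7*G**2) - 18 = -18 - 7*G - 7*G**2)
1/H(n(22)) = 1/(-18 - 7*(-29) - 7*(-29)**2) = 1/(-18 + 203 - 7*841) = 1/(-18 + 203 - 5887) = 1/(-5702) = -1/5702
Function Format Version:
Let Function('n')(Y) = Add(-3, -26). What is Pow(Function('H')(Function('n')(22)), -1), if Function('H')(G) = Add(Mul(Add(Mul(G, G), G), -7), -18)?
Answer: Rational(-1, 5702) ≈ -0.00017538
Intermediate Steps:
Function('n')(Y) = -29
Function('H')(G) = Add(-18, Mul(-7, G), Mul(-7, Pow(G, 2))) (Function('H')(G) = Add(Mul(Add(Pow(G, 2), G), -7), -18) = Add(Mul(Add(G, Pow(G, 2)), -7), -18) = Add(Add(Mul(-7, G), Mul(-7, Pow(G, 2))), -18) = Add(-18, Mul(-7, G), Mul(-7, Pow(G, 2))))
Pow(Function('H')(Function('n')(22)), -1) = Pow(Add(-18, Mul(-7, -29), Mul(-7, Pow(-29, 2))), -1) = Pow(Add(-18, 203, Mul(-7, 841)), -1) = Pow(Add(-18, 203, -5887), -1) = Pow(-5702, -1) = Rational(-1, 5702)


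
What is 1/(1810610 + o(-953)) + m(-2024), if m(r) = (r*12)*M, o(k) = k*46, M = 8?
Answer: -343290866687/1766772 ≈ -1.9430e+5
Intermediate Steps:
o(k) = 46*k
m(r) = 96*r (m(r) = (r*12)*8 = (12*r)*8 = 96*r)
1/(1810610 + o(-953)) + m(-2024) = 1/(1810610 + 46*(-953)) + 96*(-2024) = 1/(1810610 - 43838) - 194304 = 1/1766772 - 194304 = -343290866687/1766772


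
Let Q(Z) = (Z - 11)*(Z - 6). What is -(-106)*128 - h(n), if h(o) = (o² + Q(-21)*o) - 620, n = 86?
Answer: -67512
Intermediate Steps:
Q(Z) = (-11 + Z)*(-6 + Z)
h(o) = -620 + o² + 864*o (h(o) = (o² + (66 + (-21)² - 17*(-21))*o) - 620 = (o² + (66 + 441 + 357)*o) - 620 = (o² + 864*o) - 620 = -620 + o² + 864*o)
-(-106)*128 - h(n) = -(-106)*128 - (-620 + 86² + 864*86) = -1*(-13568) - (-620 + 7396 + 74304) = 13568 - 1*81080 = 13568 - 81080 = -67512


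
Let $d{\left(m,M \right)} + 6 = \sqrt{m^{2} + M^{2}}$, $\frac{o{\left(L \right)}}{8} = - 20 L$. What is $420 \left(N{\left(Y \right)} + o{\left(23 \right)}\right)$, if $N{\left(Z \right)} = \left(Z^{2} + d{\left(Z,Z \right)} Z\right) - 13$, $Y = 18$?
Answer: $-1460340 + 136080 \sqrt{2} \approx -1.2679 \cdot 10^{6}$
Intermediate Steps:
$o{\left(L \right)} = - 160 L$ ($o{\left(L \right)} = 8 \left(- 20 L\right) = - 160 L$)
$d{\left(m,M \right)} = -6 + \sqrt{M^{2} + m^{2}}$ ($d{\left(m,M \right)} = -6 + \sqrt{m^{2} + M^{2}} = -6 + \sqrt{M^{2} + m^{2}}$)
$N{\left(Z \right)} = -13 + Z^{2} + Z \left(-6 + \sqrt{2} \sqrt{Z^{2}}\right)$ ($N{\left(Z \right)} = \left(Z^{2} + \left(-6 + \sqrt{Z^{2} + Z^{2}}\right) Z\right) - 13 = \left(Z^{2} + \left(-6 + \sqrt{2 Z^{2}}\right) Z\right) - 13 = \left(Z^{2} + \left(-6 + \sqrt{2} \sqrt{Z^{2}}\right) Z\right) - 13 = \left(Z^{2} + Z \left(-6 + \sqrt{2} \sqrt{Z^{2}}\right)\right) - 13 = -13 + Z^{2} + Z \left(-6 + \sqrt{2} \sqrt{Z^{2}}\right)$)
$420 \left(N{\left(Y \right)} + o{\left(23 \right)}\right) = 420 \left(\left(-13 + 18^{2} + 18 \left(-6 + \sqrt{2} \sqrt{18^{2}}\right)\right) - 3680\right) = 420 \left(\left(-13 + 324 + 18 \left(-6 + \sqrt{2} \sqrt{324}\right)\right) - 3680\right) = 420 \left(\left(-13 + 324 + 18 \left(-6 + \sqrt{2} \cdot 18\right)\right) - 3680\right) = 420 \left(\left(-13 + 324 + 18 \left(-6 + 18 \sqrt{2}\right)\right) - 3680\right) = 420 \left(\left(-13 + 324 - \left(108 - 324 \sqrt{2}\right)\right) - 3680\right) = 420 \left(\left(203 + 324 \sqrt{2}\right) - 3680\right) = 420 \left(-3477 + 324 \sqrt{2}\right) = -1460340 + 136080 \sqrt{2}$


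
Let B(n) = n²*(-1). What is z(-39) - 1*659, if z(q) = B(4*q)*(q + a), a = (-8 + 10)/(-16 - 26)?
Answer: 6647227/7 ≈ 9.4960e+5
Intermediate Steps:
B(n) = -n²
a = -1/21 (a = 2/(-42) = 2*(-1/42) = -1/21 ≈ -0.047619)
z(q) = -16*q²*(-1/21 + q) (z(q) = (-(4*q)²)*(q - 1/21) = (-16*q²)*(-1/21 + q) = -16*q²*(-1/21 + q))
z(-39) - 1*659 = (-39)²*(16/21 - 16*(-39)) - 1*659 = 1521*(16/21 + 624) - 659 = 1521*(13120/21) - 659 = 6651840/7 - 659 = 6647227/7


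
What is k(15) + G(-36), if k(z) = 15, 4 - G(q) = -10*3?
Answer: 49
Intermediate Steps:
G(q) = 34 (G(q) = 4 - (-10)*3 = 4 - 1*(-30) = 4 + 30 = 34)
k(15) + G(-36) = 15 + 34 = 49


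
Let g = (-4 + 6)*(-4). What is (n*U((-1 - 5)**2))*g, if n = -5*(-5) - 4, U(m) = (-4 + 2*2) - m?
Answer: 6048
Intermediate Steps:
g = -8 (g = 2*(-4) = -8)
U(m) = -m (U(m) = (-4 + 4) - m = 0 - m = -m)
n = 21 (n = 25 - 4 = 21)
(n*U((-1 - 5)**2))*g = (21*(-(-1 - 5)**2))*(-8) = (21*(-1*(-6)**2))*(-8) = (21*(-1*36))*(-8) = (21*(-36))*(-8) = -756*(-8) = 6048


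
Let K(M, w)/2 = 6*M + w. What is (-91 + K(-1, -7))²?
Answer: 13689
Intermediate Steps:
K(M, w) = 2*w + 12*M (K(M, w) = 2*(6*M + w) = 2*(w + 6*M) = 2*w + 12*M)
(-91 + K(-1, -7))² = (-91 + (2*(-7) + 12*(-1)))² = (-91 + (-14 - 12))² = (-91 - 26)² = (-117)² = 13689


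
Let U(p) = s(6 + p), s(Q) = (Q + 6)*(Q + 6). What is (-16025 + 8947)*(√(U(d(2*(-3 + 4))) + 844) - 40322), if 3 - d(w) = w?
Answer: 285399116 - 7078*√1013 ≈ 2.8517e+8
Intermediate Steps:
d(w) = 3 - w
s(Q) = (6 + Q)² (s(Q) = (6 + Q)*(6 + Q) = (6 + Q)²)
U(p) = (12 + p)² (U(p) = (6 + (6 + p))² = (12 + p)²)
(-16025 + 8947)*(√(U(d(2*(-3 + 4))) + 844) - 40322) = (-16025 + 8947)*(√((12 + (3 - 2*(-3 + 4)))² + 844) - 40322) = -7078*(√((12 + (3 - 2))² + 844) - 40322) = -7078*(√((12 + 1)² + 844) - 40322) = -7078*(√(13² + 844) - 40322) = -7078*(√(169 + 844) - 40322) = -7078*(√1013 - 40322) = -7078*(-40322 + √1013) = 285399116 - 7078*√1013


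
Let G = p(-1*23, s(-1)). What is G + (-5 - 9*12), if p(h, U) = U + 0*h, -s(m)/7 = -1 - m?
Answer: -113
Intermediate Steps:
s(m) = 7 + 7*m (s(m) = -7*(-1 - m) = 7 + 7*m)
p(h, U) = U (p(h, U) = U + 0 = U)
G = 0 (G = 7 + 7*(-1) = 7 - 7 = 0)
G + (-5 - 9*12) = 0 + (-5 - 9*12) = 0 + (-5 - 108) = 0 - 113 = -113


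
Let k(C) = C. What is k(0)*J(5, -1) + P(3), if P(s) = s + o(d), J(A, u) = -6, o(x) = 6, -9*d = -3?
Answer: 9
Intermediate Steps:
d = 1/3 (d = -1/9*(-3) = 1/3 ≈ 0.33333)
P(s) = 6 + s (P(s) = s + 6 = 6 + s)
k(0)*J(5, -1) + P(3) = 0*(-6) + (6 + 3) = 0 + 9 = 9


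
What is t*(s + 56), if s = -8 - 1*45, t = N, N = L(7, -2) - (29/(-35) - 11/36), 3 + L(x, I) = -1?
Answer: -3611/420 ≈ -8.5976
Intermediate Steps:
L(x, I) = -4 (L(x, I) = -3 - 1 = -4)
N = -3611/1260 (N = -4 - (29/(-35) - 11/36) = -4 - (29*(-1/35) - 11*1/36) = -4 - (-29/35 - 11/36) = -4 - 1*(-1429/1260) = -4 + 1429/1260 = -3611/1260 ≈ -2.8659)
t = -3611/1260 ≈ -2.8659
s = -53 (s = -8 - 45 = -53)
t*(s + 56) = -3611*(-53 + 56)/1260 = -3611/1260*3 = -3611/420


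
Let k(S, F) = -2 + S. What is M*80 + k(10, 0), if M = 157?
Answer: 12568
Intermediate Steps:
M*80 + k(10, 0) = 157*80 + (-2 + 10) = 12560 + 8 = 12568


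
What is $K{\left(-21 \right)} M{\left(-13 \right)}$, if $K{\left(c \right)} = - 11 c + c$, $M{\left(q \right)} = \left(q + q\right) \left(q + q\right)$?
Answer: $141960$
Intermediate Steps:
$M{\left(q \right)} = 4 q^{2}$ ($M{\left(q \right)} = 2 q 2 q = 4 q^{2}$)
$K{\left(c \right)} = - 10 c$
$K{\left(-21 \right)} M{\left(-13 \right)} = \left(-10\right) \left(-21\right) 4 \left(-13\right)^{2} = 210 \cdot 4 \cdot 169 = 210 \cdot 676 = 141960$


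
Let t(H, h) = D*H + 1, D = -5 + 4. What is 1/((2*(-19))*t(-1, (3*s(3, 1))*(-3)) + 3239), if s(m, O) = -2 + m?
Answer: 1/3163 ≈ 0.00031616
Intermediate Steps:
D = -1
t(H, h) = 1 - H (t(H, h) = -H + 1 = 1 - H)
1/((2*(-19))*t(-1, (3*s(3, 1))*(-3)) + 3239) = 1/((2*(-19))*(1 - 1*(-1)) + 3239) = 1/(-38*(1 + 1) + 3239) = 1/(-38*2 + 3239) = 1/(-76 + 3239) = 1/3163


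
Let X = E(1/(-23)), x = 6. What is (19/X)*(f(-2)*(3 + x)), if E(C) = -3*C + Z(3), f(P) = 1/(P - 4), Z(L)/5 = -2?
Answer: 1311/454 ≈ 2.8877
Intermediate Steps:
Z(L) = -10 (Z(L) = 5*(-2) = -10)
f(P) = 1/(-4 + P)
E(C) = -10 - 3*C (E(C) = -3*C - 10 = -10 - 3*C)
X = -227/23 (X = -10 - 3/(-23) = -10 - 3*(-1/23) = -10 + 3/23 = -227/23 ≈ -9.8696)
(19/X)*(f(-2)*(3 + x)) = (19/(-227/23))*((3 + 6)/(-4 - 2)) = (19*(-23/227))*(9/(-6)) = -(-437)*9/1362 = -437/227*(-3/2) = 1311/454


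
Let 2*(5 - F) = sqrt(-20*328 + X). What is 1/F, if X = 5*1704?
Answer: -1/93 - 7*sqrt(10)/465 ≈ -0.058357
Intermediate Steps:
X = 8520
F = 5 - 7*sqrt(10) (F = 5 - sqrt(-20*328 + 8520)/2 = 5 - sqrt(-6560 + 8520)/2 = 5 - 7*sqrt(10) ≈ -17.136)
1/F = 1/(5 - 7*sqrt(10))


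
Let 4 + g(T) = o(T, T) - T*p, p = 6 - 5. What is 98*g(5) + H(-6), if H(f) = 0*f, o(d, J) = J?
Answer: -392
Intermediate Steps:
p = 1
g(T) = -4 (g(T) = -4 + (T - T) = -4 + 0 = -4)
H(f) = 0
98*g(5) + H(-6) = 98*(-4) + 0 = -392 + 0 = -392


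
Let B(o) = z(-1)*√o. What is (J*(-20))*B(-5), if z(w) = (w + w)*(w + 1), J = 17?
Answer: 0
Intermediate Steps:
z(w) = 2*w*(1 + w) (z(w) = (2*w)*(1 + w) = 2*w*(1 + w))
B(o) = 0 (B(o) = (2*(-1)*(1 - 1))*√o = (2*(-1)*0)*√o = 0*√o = 0)
(J*(-20))*B(-5) = (17*(-20))*0 = -340*0 = 0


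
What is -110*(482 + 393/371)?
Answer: -19713650/371 ≈ -53137.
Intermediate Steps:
-110*(482 + 393/371) = -110*179215/371 = -19713650/371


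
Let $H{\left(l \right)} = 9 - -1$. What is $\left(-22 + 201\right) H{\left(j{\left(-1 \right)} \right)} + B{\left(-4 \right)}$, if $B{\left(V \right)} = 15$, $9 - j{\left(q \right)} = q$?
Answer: $1805$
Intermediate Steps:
$j{\left(q \right)} = 9 - q$
$H{\left(l \right)} = 10$ ($H{\left(l \right)} = 9 + 1 = 10$)
$\left(-22 + 201\right) H{\left(j{\left(-1 \right)} \right)} + B{\left(-4 \right)} = \left(-22 + 201\right) 10 + 15 = 179 \cdot 10 + 15 = 1790 + 15 = 1805$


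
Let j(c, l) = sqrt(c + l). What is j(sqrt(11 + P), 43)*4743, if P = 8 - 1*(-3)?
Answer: 4743*sqrt(43 + sqrt(22)) ≈ 32754.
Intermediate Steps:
P = 11 (P = 8 + 3 = 11)
j(sqrt(11 + P), 43)*4743 = sqrt(sqrt(11 + 11) + 43)*4743 = sqrt(sqrt(22) + 43)*4743 = sqrt(43 + sqrt(22))*4743 = 4743*sqrt(43 + sqrt(22))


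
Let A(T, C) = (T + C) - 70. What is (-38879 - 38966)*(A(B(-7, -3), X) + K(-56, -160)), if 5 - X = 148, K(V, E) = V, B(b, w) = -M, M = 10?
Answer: 21718755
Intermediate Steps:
B(b, w) = -10 (B(b, w) = -1*10 = -10)
X = -143 (X = 5 - 1*148 = 5 - 148 = -143)
A(T, C) = -70 + C + T (A(T, C) = (C + T) - 70 = -70 + C + T)
(-38879 - 38966)*(A(B(-7, -3), X) + K(-56, -160)) = (-38879 - 38966)*((-70 - 143 - 10) - 56) = -77845*(-223 - 56) = -77845*(-279) = 21718755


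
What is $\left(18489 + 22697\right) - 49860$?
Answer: $-8674$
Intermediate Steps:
$\left(18489 + 22697\right) - 49860 = 41186 - 49860 = -8674$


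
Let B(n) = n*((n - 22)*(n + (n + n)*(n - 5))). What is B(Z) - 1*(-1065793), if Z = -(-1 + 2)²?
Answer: 1066046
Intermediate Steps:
Z = -1 (Z = -1*1² = -1*1 = -1)
B(n) = n*(-22 + n)*(n + 2*n*(-5 + n)) (B(n) = n*((-22 + n)*(n + (2*n)*(-5 + n))) = n*((-22 + n)*(n + 2*n*(-5 + n))) = n*(-22 + n)*(n + 2*n*(-5 + n)))
B(Z) - 1*(-1065793) = (-1)²*(198 - 53*(-1) + 2*(-1)²) - 1*(-1065793) = 1*(198 + 53 + 2*1) + 1065793 = 1*(198 + 53 + 2) + 1065793 = 1*253 + 1065793 = 253 + 1065793 = 1066046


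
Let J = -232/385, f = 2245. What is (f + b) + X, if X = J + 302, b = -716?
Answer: 704703/385 ≈ 1830.4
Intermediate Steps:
J = -232/385 (J = -232*1/385 = -232/385 ≈ -0.60260)
X = 116038/385 (X = -232/385 + 302 = 116038/385 ≈ 301.40)
(f + b) + X = (2245 - 716) + 116038/385 = 1529 + 116038/385 = 704703/385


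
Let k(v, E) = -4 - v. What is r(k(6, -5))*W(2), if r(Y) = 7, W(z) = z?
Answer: 14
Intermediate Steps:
r(k(6, -5))*W(2) = 7*2 = 14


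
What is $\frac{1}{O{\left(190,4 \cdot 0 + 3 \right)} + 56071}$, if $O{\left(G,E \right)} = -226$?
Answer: $\frac{1}{55845} \approx 1.7907 \cdot 10^{-5}$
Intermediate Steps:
$\frac{1}{O{\left(190,4 \cdot 0 + 3 \right)} + 56071} = \frac{1}{-226 + 56071} = \frac{1}{55845}$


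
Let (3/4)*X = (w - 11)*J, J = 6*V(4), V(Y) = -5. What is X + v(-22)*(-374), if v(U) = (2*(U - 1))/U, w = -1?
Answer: -302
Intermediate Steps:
J = -30 (J = 6*(-5) = -30)
v(U) = (-2 + 2*U)/U (v(U) = (2*(-1 + U))/U = (-2 + 2*U)/U)
X = 480 (X = 4*((-1 - 11)*(-30))/3 = 4*(-12*(-30))/3 = (4/3)*360 = 480)
X + v(-22)*(-374) = 480 + (2 - 2/(-22))*(-374) = 480 + (2 - 2*(-1/22))*(-374) = 480 + (2 + 1/11)*(-374) = 480 + (23/11)*(-374) = 480 - 782 = -302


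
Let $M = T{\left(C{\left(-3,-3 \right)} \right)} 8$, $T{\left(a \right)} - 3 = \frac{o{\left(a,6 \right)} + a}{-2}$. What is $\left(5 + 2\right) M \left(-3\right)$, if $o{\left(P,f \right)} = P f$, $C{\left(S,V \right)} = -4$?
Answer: $-2856$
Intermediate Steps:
$T{\left(a \right)} = 3 - \frac{7 a}{2}$ ($T{\left(a \right)} = 3 + \frac{a 6 + a}{-2} = 3 + \left(6 a + a\right) \left(- \frac{1}{2}\right) = 3 + 7 a \left(- \frac{1}{2}\right) = 3 - \frac{7 a}{2}$)
$M = 136$ ($M = \left(3 - -14\right) 8 = \left(3 + 14\right) 8 = 17 \cdot 8 = 136$)
$\left(5 + 2\right) M \left(-3\right) = \left(5 + 2\right) 136 \left(-3\right) = 7 \cdot 136 \left(-3\right) = 952 \left(-3\right) = -2856$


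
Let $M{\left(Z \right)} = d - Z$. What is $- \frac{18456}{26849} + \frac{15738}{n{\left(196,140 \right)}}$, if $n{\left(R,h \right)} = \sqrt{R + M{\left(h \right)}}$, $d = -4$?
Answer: $- \frac{18456}{26849} + \frac{7869 \sqrt{13}}{13} \approx 2181.8$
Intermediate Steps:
$M{\left(Z \right)} = -4 - Z$
$n{\left(R,h \right)} = \sqrt{-4 + R - h}$ ($n{\left(R,h \right)} = \sqrt{R - \left(4 + h\right)} = \sqrt{-4 + R - h}$)
$- \frac{18456}{26849} + \frac{15738}{n{\left(196,140 \right)}} = - \frac{18456}{26849} + \frac{15738}{\sqrt{-4 + 196 - 140}} = \left(-18456\right) \frac{1}{26849} + \frac{15738}{\sqrt{-4 + 196 - 140}} = - \frac{18456}{26849} + \frac{15738}{\sqrt{52}} = - \frac{18456}{26849} + \frac{15738}{2 \sqrt{13}} = - \frac{18456}{26849} + 15738 \frac{\sqrt{13}}{26} = - \frac{18456}{26849} + \frac{7869 \sqrt{13}}{13}$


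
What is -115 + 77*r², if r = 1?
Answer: -38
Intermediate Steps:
-115 + 77*r² = -115 + 77*1² = -115 + 77*1 = -115 + 77 = -38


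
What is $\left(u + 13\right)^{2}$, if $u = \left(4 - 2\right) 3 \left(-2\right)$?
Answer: $1$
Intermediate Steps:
$u = -12$ ($u = \left(4 - 2\right) 3 \left(-2\right) = 2 \cdot 3 \left(-2\right) = 6 \left(-2\right) = -12$)
$\left(u + 13\right)^{2} = \left(-12 + 13\right)^{2} = 1^{2} = 1$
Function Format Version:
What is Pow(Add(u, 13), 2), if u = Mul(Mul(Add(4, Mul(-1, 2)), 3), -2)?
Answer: 1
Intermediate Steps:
u = -12 (u = Mul(Mul(Add(4, -2), 3), -2) = Mul(Mul(2, 3), -2) = Mul(6, -2) = -12)
Pow(Add(u, 13), 2) = Pow(Add(-12, 13), 2) = Pow(1, 2) = 1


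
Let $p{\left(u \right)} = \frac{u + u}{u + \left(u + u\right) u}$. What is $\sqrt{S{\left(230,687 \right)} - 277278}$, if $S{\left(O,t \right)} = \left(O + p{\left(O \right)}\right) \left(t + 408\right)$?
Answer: $\frac{i \sqrt{5402974398}}{461} \approx 159.45 i$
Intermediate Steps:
$p{\left(u \right)} = \frac{2 u}{u + 2 u^{2}}$ ($p{\left(u \right)} = \frac{2 u}{u + 2 u u} = \frac{2 u}{u + 2 u^{2}}$)
$S{\left(O,t \right)} = \left(408 + t\right) \left(O + \frac{2}{1 + 2 O}\right)$ ($S{\left(O,t \right)} = \left(O + \frac{2}{1 + 2 O}\right) \left(t + 408\right) = \left(O + \frac{2}{1 + 2 O}\right) \left(408 + t\right) = \left(408 + t\right) \left(O + \frac{2}{1 + 2 O}\right)$)
$\sqrt{S{\left(230,687 \right)} - 277278} = \sqrt{\frac{816 + 2 \cdot 687 + 230 \left(1 + 2 \cdot 230\right) \left(408 + 687\right)}{1 + 2 \cdot 230} - 277278} = \sqrt{\frac{816 + 1374 + 230 \left(1 + 460\right) 1095}{1 + 460} - 277278} = \sqrt{\frac{816 + 1374 + 230 \cdot 461 \cdot 1095}{461} - 277278} = \sqrt{\frac{816 + 1374 + 116102850}{461} - 277278} = \sqrt{\frac{1}{461} \cdot 116105040 - 277278} = \sqrt{\frac{116105040}{461} - 277278} = \sqrt{- \frac{11720118}{461}} = \frac{i \sqrt{5402974398}}{461}$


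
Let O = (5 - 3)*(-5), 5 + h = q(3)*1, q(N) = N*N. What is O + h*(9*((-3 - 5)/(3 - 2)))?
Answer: -298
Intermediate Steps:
q(N) = N**2
h = 4 (h = -5 + 3**2*1 = -5 + 9*1 = -5 + 9 = 4)
O = -10 (O = 2*(-5) = -10)
O + h*(9*((-3 - 5)/(3 - 2))) = -10 + 4*(9*((-3 - 5)/(3 - 2))) = -10 + 4*(9*(-8/1)) = -10 + 4*(9*(-8*1)) = -10 + 4*(9*(-8)) = -10 + 4*(-72) = -10 - 288 = -298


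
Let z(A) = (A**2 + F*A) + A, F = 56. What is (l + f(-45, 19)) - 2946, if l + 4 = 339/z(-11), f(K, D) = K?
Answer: -1515809/506 ≈ -2995.7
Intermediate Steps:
z(A) = A**2 + 57*A (z(A) = (A**2 + 56*A) + A = A**2 + 57*A)
l = -2363/506 (l = -4 + 339/((-11*(57 - 11))) = -4 + 339/((-11*46)) = -4 + 339/(-506) = -4 + 339*(-1/506) = -4 - 339/506 = -2363/506 ≈ -4.6700)
(l + f(-45, 19)) - 2946 = (-2363/506 - 45) - 2946 = -25133/506 - 2946 = -1515809/506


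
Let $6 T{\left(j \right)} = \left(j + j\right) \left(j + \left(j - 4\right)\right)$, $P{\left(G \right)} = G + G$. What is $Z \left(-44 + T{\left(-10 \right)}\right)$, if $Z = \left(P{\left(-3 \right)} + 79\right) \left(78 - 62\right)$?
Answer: $42048$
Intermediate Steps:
$P{\left(G \right)} = 2 G$
$Z = 1168$ ($Z = \left(2 \left(-3\right) + 79\right) \left(78 - 62\right) = \left(-6 + 79\right) 16 = 73 \cdot 16 = 1168$)
$T{\left(j \right)} = \frac{j \left(-4 + 2 j\right)}{3}$ ($T{\left(j \right)} = \frac{\left(j + j\right) \left(j + \left(j - 4\right)\right)}{6} = \frac{2 j \left(j + \left(j - 4\right)\right)}{6} = \frac{2 j \left(j + \left(-4 + j\right)\right)}{6} = \frac{2 j \left(-4 + 2 j\right)}{6} = \frac{j \left(-4 + 2 j\right)}{3}$)
$Z \left(-44 + T{\left(-10 \right)}\right) = 1168 \left(-44 + \frac{2}{3} \left(-10\right) \left(-2 - 10\right)\right) = 1168 \left(-44 + \frac{2}{3} \left(-10\right) \left(-12\right)\right) = 1168 \left(-44 + 80\right) = 1168 \cdot 36 = 42048$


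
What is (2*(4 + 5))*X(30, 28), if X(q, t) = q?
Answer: 540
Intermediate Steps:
(2*(4 + 5))*X(30, 28) = (2*(4 + 5))*30 = (2*9)*30 = 18*30 = 540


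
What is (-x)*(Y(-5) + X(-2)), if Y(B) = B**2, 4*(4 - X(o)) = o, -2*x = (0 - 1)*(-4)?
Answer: 59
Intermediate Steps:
x = -2 (x = -(0 - 1)*(-4)/2 = -(-1)*(-4)/2 = -1/2*4 = -2)
X(o) = 4 - o/4
(-x)*(Y(-5) + X(-2)) = (-1*(-2))*((-5)**2 + (4 - 1/4*(-2))) = 2*(25 + (4 + 1/2)) = 2*(25 + 9/2) = 2*(59/2) = 59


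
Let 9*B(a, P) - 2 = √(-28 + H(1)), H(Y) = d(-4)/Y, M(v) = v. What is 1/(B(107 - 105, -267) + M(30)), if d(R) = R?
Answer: 17/514 - I*√2/2056 ≈ 0.033074 - 0.00068785*I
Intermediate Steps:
H(Y) = -4/Y
B(a, P) = 2/9 + 4*I*√2/9 (B(a, P) = 2/9 + √(-28 - 4/1)/9 = 2/9 + √(-28 - 4*1)/9 = 2/9 + √(-28 - 4)/9 = 2/9 + √(-32)/9 = 2/9 + (4*I*√2)/9 = 2/9 + 4*I*√2/9)
1/(B(107 - 105, -267) + M(30)) = 1/((2/9 + 4*I*√2/9) + 30) = 1/(272/9 + 4*I*√2/9)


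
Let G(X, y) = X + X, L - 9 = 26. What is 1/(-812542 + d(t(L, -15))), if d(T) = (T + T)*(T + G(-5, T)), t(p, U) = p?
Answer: -1/810792 ≈ -1.2334e-6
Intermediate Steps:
L = 35 (L = 9 + 26 = 35)
G(X, y) = 2*X
d(T) = 2*T*(-10 + T) (d(T) = (T + T)*(T + 2*(-5)) = (2*T)*(T - 10) = (2*T)*(-10 + T) = 2*T*(-10 + T))
1/(-812542 + d(t(L, -15))) = 1/(-812542 + 2*35*(-10 + 35)) = 1/(-812542 + 2*35*25) = 1/(-812542 + 1750) = 1/(-810792) = -1/810792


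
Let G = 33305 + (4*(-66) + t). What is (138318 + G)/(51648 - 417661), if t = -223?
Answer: -171136/366013 ≈ -0.46757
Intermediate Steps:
G = 32818 (G = 33305 + (4*(-66) - 223) = 33305 + (-264 - 223) = 33305 - 487 = 32818)
(138318 + G)/(51648 - 417661) = (138318 + 32818)/(51648 - 417661) = 171136/(-366013) = 171136*(-1/366013) = -171136/366013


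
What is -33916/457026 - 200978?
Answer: -45926102672/228513 ≈ -2.0098e+5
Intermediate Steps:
-33916/457026 - 200978 = -33916*1/457026 - 200978 = -16958/228513 - 200978 = -45926102672/228513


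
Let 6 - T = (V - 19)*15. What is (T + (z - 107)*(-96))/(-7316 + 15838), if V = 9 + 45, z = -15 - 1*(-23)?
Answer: 8985/8522 ≈ 1.0543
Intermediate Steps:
z = 8 (z = -15 + 23 = 8)
V = 54
T = -519 (T = 6 - (54 - 19)*15 = 6 - 35*15 = 6 - 1*525 = 6 - 525 = -519)
(T + (z - 107)*(-96))/(-7316 + 15838) = (-519 + (8 - 107)*(-96))/(-7316 + 15838) = (-519 - 99*(-96))/8522 = (-519 + 9504)*(1/8522) = 8985*(1/8522) = 8985/8522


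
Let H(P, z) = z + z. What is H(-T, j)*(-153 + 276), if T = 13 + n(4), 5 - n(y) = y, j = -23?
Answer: -5658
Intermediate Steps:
n(y) = 5 - y
T = 14 (T = 13 + (5 - 1*4) = 13 + (5 - 4) = 13 + 1 = 14)
H(P, z) = 2*z
H(-T, j)*(-153 + 276) = (2*(-23))*(-153 + 276) = -46*123 = -5658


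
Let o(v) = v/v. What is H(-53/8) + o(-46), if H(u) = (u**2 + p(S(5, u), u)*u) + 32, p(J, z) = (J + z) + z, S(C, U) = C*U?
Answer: 3073/8 ≈ 384.13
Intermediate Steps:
o(v) = 1
p(J, z) = J + 2*z
H(u) = 32 + 8*u**2 (H(u) = (u**2 + (5*u + 2*u)*u) + 32 = (u**2 + (7*u)*u) + 32 = (u**2 + 7*u**2) + 32 = 8*u**2 + 32 = 32 + 8*u**2)
H(-53/8) + o(-46) = (32 + 8*(-53/8)**2) + 1 = (32 + 8*(2809/64)) + 1 = (32 + 2809/8) + 1 = 3065/8 + 1 = 3073/8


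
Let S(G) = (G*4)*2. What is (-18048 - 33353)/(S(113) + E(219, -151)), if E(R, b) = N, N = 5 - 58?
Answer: -51401/851 ≈ -60.401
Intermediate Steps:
N = -53
E(R, b) = -53
S(G) = 8*G (S(G) = (4*G)*2 = 8*G)
(-18048 - 33353)/(S(113) + E(219, -151)) = (-18048 - 33353)/(8*113 - 53) = -51401/(904 - 53) = -51401/851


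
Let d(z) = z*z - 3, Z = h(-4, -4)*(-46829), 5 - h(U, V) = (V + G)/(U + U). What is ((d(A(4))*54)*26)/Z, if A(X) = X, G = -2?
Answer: -73008/796093 ≈ -0.091708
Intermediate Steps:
h(U, V) = 5 - (-2 + V)/(2*U) (h(U, V) = 5 - (V - 2)/(U + U) = 5 - (-2 + V)/(2*U))
Z = -796093/4 (Z = ((½)*(2 - 1*(-4) + 10*(-4))/(-4))*(-46829) = ((½)*(-¼)*(2 + 4 - 40))*(-46829) = ((½)*(-¼)*(-34))*(-46829) = (17/4)*(-46829) = -796093/4 ≈ -1.9902e+5)
d(z) = -3 + z² (d(z) = z² - 3 = -3 + z²)
((d(A(4))*54)*26)/Z = (((-3 + 4²)*54)*26)/(-796093/4) = (((-3 + 16)*54)*26)*(-4/796093) = ((13*54)*26)*(-4/796093) = (702*26)*(-4/796093) = 18252*(-4/796093) = -73008/796093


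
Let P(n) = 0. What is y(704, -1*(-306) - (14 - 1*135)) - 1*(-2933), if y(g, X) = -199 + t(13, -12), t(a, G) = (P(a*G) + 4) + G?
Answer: 2726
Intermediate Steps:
t(a, G) = 4 + G (t(a, G) = (0 + 4) + G = 4 + G)
y(g, X) = -207 (y(g, X) = -199 + (4 - 12) = -199 - 8 = -207)
y(704, -1*(-306) - (14 - 1*135)) - 1*(-2933) = -207 - 1*(-2933) = -207 + 2933 = 2726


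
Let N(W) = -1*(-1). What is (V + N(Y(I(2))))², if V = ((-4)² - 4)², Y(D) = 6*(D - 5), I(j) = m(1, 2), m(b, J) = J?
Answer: 21025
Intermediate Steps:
I(j) = 2
Y(D) = -30 + 6*D (Y(D) = 6*(-5 + D) = -30 + 6*D)
N(W) = 1
V = 144 (V = (16 - 4)² = 12² = 144)
(V + N(Y(I(2))))² = (144 + 1)² = 145² = 21025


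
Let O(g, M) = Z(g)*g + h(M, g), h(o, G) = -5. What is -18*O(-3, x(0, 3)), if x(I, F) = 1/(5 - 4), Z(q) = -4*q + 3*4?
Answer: 1386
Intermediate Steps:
Z(q) = 12 - 4*q (Z(q) = -4*q + 12 = 12 - 4*q)
x(I, F) = 1 (x(I, F) = 1/1 = 1)
O(g, M) = -5 + g*(12 - 4*g) (O(g, M) = (12 - 4*g)*g - 5 = g*(12 - 4*g) - 5 = -5 + g*(12 - 4*g))
-18*O(-3, x(0, 3)) = -18*(-5 - 4*(-3)*(-3 - 3)) = -18*(-5 - 4*(-3)*(-6)) = -18*(-5 - 72) = -18*(-77) = 1386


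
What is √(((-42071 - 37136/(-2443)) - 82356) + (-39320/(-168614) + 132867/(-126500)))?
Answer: I*√844538939566359920582086334255/2605419312650 ≈ 352.72*I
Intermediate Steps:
√(((-42071 - 37136/(-2443)) - 82356) + (-39320/(-168614) + 132867/(-126500))) = √(((-42071 - 37136*(-1/2443)) - 82356) + (-39320*(-1/168614) + 132867*(-1/126500))) = √(((-42071 + 37136/2443) - 82356) + (19660/84307 - 132867/126500)) = √((-102742317/2443 - 82356) - 8714628169/10664835500) = √(-303938025/2443 - 8714628169/10664835500) = √(-3241470328656504367/26054193126500) = I*√844538939566359920582086334255/2605419312650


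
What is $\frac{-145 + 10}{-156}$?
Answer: $\frac{45}{52} \approx 0.86539$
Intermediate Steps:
$\frac{-145 + 10}{-156} = \left(-135\right) \left(- \frac{1}{156}\right) = \frac{45}{52}$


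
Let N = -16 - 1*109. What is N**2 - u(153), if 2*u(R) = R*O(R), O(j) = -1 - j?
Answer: 27406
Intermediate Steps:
u(R) = R*(-1 - R)/2 (u(R) = (R*(-1 - R))/2 = R*(-1 - R)/2)
N = -125 (N = -16 - 109 = -125)
N**2 - u(153) = (-125)**2 - (-1)*153*(1 + 153)/2 = 15625 - (-1)*153*154/2 = 15625 - 1*(-11781) = 15625 + 11781 = 27406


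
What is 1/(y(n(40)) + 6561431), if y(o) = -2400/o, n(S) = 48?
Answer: 1/6561381 ≈ 1.5241e-7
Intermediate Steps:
1/(y(n(40)) + 6561431) = 1/(-2400/48 + 6561431) = 1/(-2400*1/48 + 6561431) = 1/(-50 + 6561431) = 1/6561381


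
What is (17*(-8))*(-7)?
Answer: 952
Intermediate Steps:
(17*(-8))*(-7) = -136*(-7) = 952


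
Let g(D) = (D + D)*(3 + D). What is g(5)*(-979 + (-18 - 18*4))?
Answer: -85520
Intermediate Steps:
g(D) = 2*D*(3 + D) (g(D) = (2*D)*(3 + D) = 2*D*(3 + D))
g(5)*(-979 + (-18 - 18*4)) = (2*5*(3 + 5))*(-979 + (-18 - 18*4)) = (2*5*8)*(-979 + (-18 - 72)) = 80*(-979 - 90) = 80*(-1069) = -85520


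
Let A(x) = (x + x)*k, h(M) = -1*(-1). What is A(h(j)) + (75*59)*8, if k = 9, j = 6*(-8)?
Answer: 35418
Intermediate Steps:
j = -48
h(M) = 1
A(x) = 18*x (A(x) = (x + x)*9 = (2*x)*9 = 18*x)
A(h(j)) + (75*59)*8 = 18*1 + (75*59)*8 = 18 + 4425*8 = 18 + 35400 = 35418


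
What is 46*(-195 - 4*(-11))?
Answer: -6946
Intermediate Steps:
46*(-195 - 4*(-11)) = 46*(-195 + 44) = 46*(-151) = -6946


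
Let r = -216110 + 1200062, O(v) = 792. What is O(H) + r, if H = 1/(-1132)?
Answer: 984744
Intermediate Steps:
H = -1/1132 ≈ -0.00088339
r = 983952
O(H) + r = 792 + 983952 = 984744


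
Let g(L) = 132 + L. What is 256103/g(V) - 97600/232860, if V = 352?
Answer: 2979445309/5635212 ≈ 528.72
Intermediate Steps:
256103/g(V) - 97600/232860 = 256103/(132 + 352) - 97600/232860 = 256103/484 - 97600*1/232860 = 256103*(1/484) - 4880/11643 = 256103/484 - 4880/11643 = 2979445309/5635212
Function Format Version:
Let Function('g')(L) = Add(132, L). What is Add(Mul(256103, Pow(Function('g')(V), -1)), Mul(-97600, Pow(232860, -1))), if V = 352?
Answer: Rational(2979445309, 5635212) ≈ 528.72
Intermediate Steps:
Add(Mul(256103, Pow(Function('g')(V), -1)), Mul(-97600, Pow(232860, -1))) = Add(Mul(256103, Pow(Add(132, 352), -1)), Mul(-97600, Pow(232860, -1))) = Add(Mul(256103, Pow(484, -1)), Mul(-97600, Rational(1, 232860))) = Add(Mul(256103, Rational(1, 484)), Rational(-4880, 11643)) = Add(Rational(256103, 484), Rational(-4880, 11643)) = Rational(2979445309, 5635212)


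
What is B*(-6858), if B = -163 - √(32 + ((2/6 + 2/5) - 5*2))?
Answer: 1117854 + 2286*√5115/5 ≈ 1.1506e+6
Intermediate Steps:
B = -163 - √5115/15 (B = -163 - √(32 + ((2*(⅙) + 2*(⅕)) - 10)) = -163 - √(32 + ((⅓ + ⅖) - 10)) = -163 - √(32 + (11/15 - 10)) = -163 - √(32 - 139/15) = -163 - √(341/15) = -163 - √5115/15 ≈ -167.77)
B*(-6858) = (-163 - √5115/15)*(-6858) = 1117854 + 2286*√5115/5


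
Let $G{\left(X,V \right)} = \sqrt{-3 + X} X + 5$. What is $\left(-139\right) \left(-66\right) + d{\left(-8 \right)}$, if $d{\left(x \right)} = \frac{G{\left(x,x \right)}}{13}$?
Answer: $\frac{119267}{13} - \frac{8 i \sqrt{11}}{13} \approx 9174.4 - 2.041 i$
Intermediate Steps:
$G{\left(X,V \right)} = 5 + X \sqrt{-3 + X}$ ($G{\left(X,V \right)} = X \sqrt{-3 + X} + 5 = 5 + X \sqrt{-3 + X}$)
$d{\left(x \right)} = \frac{5}{13} + \frac{x \sqrt{-3 + x}}{13}$ ($d{\left(x \right)} = \frac{5 + x \sqrt{-3 + x}}{13} = \left(5 + x \sqrt{-3 + x}\right) \frac{1}{13} = \frac{5}{13} + \frac{x \sqrt{-3 + x}}{13}$)
$\left(-139\right) \left(-66\right) + d{\left(-8 \right)} = \left(-139\right) \left(-66\right) + \left(\frac{5}{13} + \frac{1}{13} \left(-8\right) \sqrt{-3 - 8}\right) = 9174 + \left(\frac{5}{13} + \frac{1}{13} \left(-8\right) \sqrt{-11}\right) = 9174 + \left(\frac{5}{13} + \frac{1}{13} \left(-8\right) i \sqrt{11}\right) = 9174 + \left(\frac{5}{13} - \frac{8 i \sqrt{11}}{13}\right) = \frac{119267}{13} - \frac{8 i \sqrt{11}}{13}$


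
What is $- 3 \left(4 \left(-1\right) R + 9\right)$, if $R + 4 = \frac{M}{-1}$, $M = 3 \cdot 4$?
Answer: $-219$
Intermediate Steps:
$M = 12$
$R = -16$ ($R = -4 + \frac{12}{-1} = -4 + 12 \left(-1\right) = -4 - 12 = -16$)
$- 3 \left(4 \left(-1\right) R + 9\right) = - 3 \left(4 \left(-1\right) \left(-16\right) + 9\right) = - 3 \left(\left(-4\right) \left(-16\right) + 9\right) = - 3 \left(64 + 9\right) = \left(-3\right) 73 = -219$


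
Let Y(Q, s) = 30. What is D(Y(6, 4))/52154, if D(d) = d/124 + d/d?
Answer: 77/3233548 ≈ 2.3813e-5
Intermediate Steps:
D(d) = 1 + d/124 (D(d) = d*(1/124) + 1 = d/124 + 1 = 1 + d/124)
D(Y(6, 4))/52154 = (1 + (1/124)*30)/52154 = (1 + 15/62)*(1/52154) = (77/62)*(1/52154) = 77/3233548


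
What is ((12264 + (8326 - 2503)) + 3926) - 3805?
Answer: 18208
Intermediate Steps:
((12264 + (8326 - 2503)) + 3926) - 3805 = ((12264 + 5823) + 3926) - 3805 = (18087 + 3926) - 3805 = 22013 - 3805 = 18208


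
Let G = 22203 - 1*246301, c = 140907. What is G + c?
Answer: -83191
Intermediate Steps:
G = -224098 (G = 22203 - 246301 = -224098)
G + c = -224098 + 140907 = -83191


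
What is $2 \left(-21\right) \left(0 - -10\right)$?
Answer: $-420$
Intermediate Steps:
$2 \left(-21\right) \left(0 - -10\right) = - 42 \left(0 + 10\right) = \left(-42\right) 10 = -420$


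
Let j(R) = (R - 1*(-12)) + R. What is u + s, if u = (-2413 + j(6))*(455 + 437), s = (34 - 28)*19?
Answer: -2130874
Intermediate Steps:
j(R) = 12 + 2*R (j(R) = (R + 12) + R = (12 + R) + R = 12 + 2*R)
s = 114 (s = 6*19 = 114)
u = -2130988 (u = (-2413 + (12 + 2*6))*(455 + 437) = (-2413 + (12 + 12))*892 = (-2413 + 24)*892 = -2389*892 = -2130988)
u + s = -2130988 + 114 = -2130874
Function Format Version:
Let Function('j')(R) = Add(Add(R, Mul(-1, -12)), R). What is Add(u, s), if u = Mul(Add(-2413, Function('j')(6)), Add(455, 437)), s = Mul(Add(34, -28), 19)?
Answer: -2130874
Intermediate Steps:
Function('j')(R) = Add(12, Mul(2, R)) (Function('j')(R) = Add(Add(R, 12), R) = Add(Add(12, R), R) = Add(12, Mul(2, R)))
s = 114 (s = Mul(6, 19) = 114)
u = -2130988 (u = Mul(Add(-2413, Add(12, Mul(2, 6))), Add(455, 437)) = Mul(Add(-2413, Add(12, 12)), 892) = Mul(Add(-2413, 24), 892) = Mul(-2389, 892) = -2130988)
Add(u, s) = Add(-2130988, 114) = -2130874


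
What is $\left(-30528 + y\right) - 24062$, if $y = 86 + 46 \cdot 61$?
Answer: $-51698$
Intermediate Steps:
$y = 2892$ ($y = 86 + 2806 = 2892$)
$\left(-30528 + y\right) - 24062 = \left(-30528 + 2892\right) - 24062 = -27636 - 24062 = -51698$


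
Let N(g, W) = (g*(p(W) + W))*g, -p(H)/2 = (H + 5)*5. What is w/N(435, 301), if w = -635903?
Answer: 20513/16841025 ≈ 0.0012180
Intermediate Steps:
p(H) = -50 - 10*H (p(H) = -2*(H + 5)*5 = -2*(5 + H)*5 = -2*(25 + 5*H) = -50 - 10*H)
N(g, W) = g²*(-50 - 9*W) (N(g, W) = (g*((-50 - 10*W) + W))*g = (g*(-50 - 9*W))*g = g²*(-50 - 9*W))
w/N(435, 301) = -635903*1/(189225*(-50 - 9*301)) = -635903*1/(189225*(-50 - 2709)) = -635903/(189225*(-2759)) = -635903/(-522071775) = -635903*(-1/522071775) = 20513/16841025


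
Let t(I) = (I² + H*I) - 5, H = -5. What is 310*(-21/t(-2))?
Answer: -2170/3 ≈ -723.33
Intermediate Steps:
t(I) = -5 + I² - 5*I (t(I) = (I² - 5*I) - 5 = -5 + I² - 5*I)
310*(-21/t(-2)) = 310*(-21/(-5 + (-2)² - 5*(-2))) = 310*(-21/(-5 + 4 + 10)) = 310*(-21/9) = 310*(-21*⅑) = 310*(-7/3) = -2170/3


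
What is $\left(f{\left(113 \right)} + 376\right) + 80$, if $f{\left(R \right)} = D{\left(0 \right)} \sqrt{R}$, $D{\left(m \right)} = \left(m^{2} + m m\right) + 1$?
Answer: $456 + \sqrt{113} \approx 466.63$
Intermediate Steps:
$D{\left(m \right)} = 1 + 2 m^{2}$ ($D{\left(m \right)} = \left(m^{2} + m^{2}\right) + 1 = 2 m^{2} + 1 = 1 + 2 m^{2}$)
$f{\left(R \right)} = \sqrt{R}$ ($f{\left(R \right)} = \left(1 + 2 \cdot 0^{2}\right) \sqrt{R} = \left(1 + 2 \cdot 0\right) \sqrt{R} = \left(1 + 0\right) \sqrt{R} = 1 \sqrt{R} = \sqrt{R}$)
$\left(f{\left(113 \right)} + 376\right) + 80 = \left(\sqrt{113} + 376\right) + 80 = \left(376 + \sqrt{113}\right) + 80 = 456 + \sqrt{113}$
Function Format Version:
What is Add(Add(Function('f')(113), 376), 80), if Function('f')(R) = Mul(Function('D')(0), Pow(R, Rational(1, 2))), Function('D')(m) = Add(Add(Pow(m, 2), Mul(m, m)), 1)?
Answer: Add(456, Pow(113, Rational(1, 2))) ≈ 466.63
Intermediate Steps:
Function('D')(m) = Add(1, Mul(2, Pow(m, 2))) (Function('D')(m) = Add(Add(Pow(m, 2), Pow(m, 2)), 1) = Add(Mul(2, Pow(m, 2)), 1) = Add(1, Mul(2, Pow(m, 2))))
Function('f')(R) = Pow(R, Rational(1, 2)) (Function('f')(R) = Mul(Add(1, Mul(2, Pow(0, 2))), Pow(R, Rational(1, 2))) = Mul(Add(1, Mul(2, 0)), Pow(R, Rational(1, 2))) = Mul(Add(1, 0), Pow(R, Rational(1, 2))) = Mul(1, Pow(R, Rational(1, 2))) = Pow(R, Rational(1, 2)))
Add(Add(Function('f')(113), 376), 80) = Add(Add(Pow(113, Rational(1, 2)), 376), 80) = Add(Add(376, Pow(113, Rational(1, 2))), 80) = Add(456, Pow(113, Rational(1, 2)))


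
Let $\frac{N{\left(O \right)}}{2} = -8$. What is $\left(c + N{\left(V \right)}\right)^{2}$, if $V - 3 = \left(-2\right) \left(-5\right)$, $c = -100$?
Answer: $13456$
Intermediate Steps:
$V = 13$ ($V = 3 - -10 = 3 + 10 = 13$)
$N{\left(O \right)} = -16$ ($N{\left(O \right)} = 2 \left(-8\right) = -16$)
$\left(c + N{\left(V \right)}\right)^{2} = \left(-100 - 16\right)^{2} = \left(-116\right)^{2} = 13456$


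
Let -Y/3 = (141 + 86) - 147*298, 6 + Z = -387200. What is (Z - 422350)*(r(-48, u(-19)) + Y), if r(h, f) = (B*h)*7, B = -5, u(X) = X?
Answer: -107198976852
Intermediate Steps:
Z = -387206 (Z = -6 - 387200 = -387206)
r(h, f) = -35*h (r(h, f) = -5*h*7 = -35*h)
Y = 130737 (Y = -3*((141 + 86) - 147*298) = -3*(227 - 43806) = -3*(-43579) = 130737)
(Z - 422350)*(r(-48, u(-19)) + Y) = (-387206 - 422350)*(-35*(-48) + 130737) = -809556*(1680 + 130737) = -809556*132417 = -107198976852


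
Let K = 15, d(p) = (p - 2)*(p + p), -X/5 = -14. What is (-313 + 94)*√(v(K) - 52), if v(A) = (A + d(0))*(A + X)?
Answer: -219*√1223 ≈ -7658.7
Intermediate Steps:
X = 70 (X = -5*(-14) = 70)
d(p) = 2*p*(-2 + p) (d(p) = (-2 + p)*(2*p) = 2*p*(-2 + p))
v(A) = A*(70 + A) (v(A) = (A + 2*0*(-2 + 0))*(A + 70) = (A + 2*0*(-2))*(70 + A) = (A + 0)*(70 + A) = A*(70 + A))
(-313 + 94)*√(v(K) - 52) = (-313 + 94)*√(15*(70 + 15) - 52) = -219*√(15*85 - 52) = -219*√(1275 - 52) = -219*√1223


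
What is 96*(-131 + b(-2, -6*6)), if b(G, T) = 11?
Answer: -11520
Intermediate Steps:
96*(-131 + b(-2, -6*6)) = 96*(-131 + 11) = 96*(-120) = -11520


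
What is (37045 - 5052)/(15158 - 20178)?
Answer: -31993/5020 ≈ -6.3731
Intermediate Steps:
(37045 - 5052)/(15158 - 20178) = 31993/(-5020) = 31993*(-1/5020) = -31993/5020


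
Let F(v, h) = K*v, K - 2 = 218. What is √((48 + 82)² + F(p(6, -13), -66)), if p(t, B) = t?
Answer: 2*√4555 ≈ 134.98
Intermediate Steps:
K = 220 (K = 2 + 218 = 220)
F(v, h) = 220*v
√((48 + 82)² + F(p(6, -13), -66)) = √((48 + 82)² + 220*6) = √(130² + 1320) = √(16900 + 1320) = √18220 = 2*√4555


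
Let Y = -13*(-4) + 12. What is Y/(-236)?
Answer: -16/59 ≈ -0.27119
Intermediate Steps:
Y = 64 (Y = 52 + 12 = 64)
Y/(-236) = 64/(-236) = 64*(-1/236) = -16/59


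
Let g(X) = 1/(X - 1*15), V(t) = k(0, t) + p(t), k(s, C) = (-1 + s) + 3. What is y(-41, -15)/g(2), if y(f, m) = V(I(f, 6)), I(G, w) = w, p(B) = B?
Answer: -104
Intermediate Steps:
k(s, C) = 2 + s
V(t) = 2 + t (V(t) = (2 + 0) + t = 2 + t)
g(X) = 1/(-15 + X) (g(X) = 1/(X - 15) = 1/(-15 + X))
y(f, m) = 8 (y(f, m) = 2 + 6 = 8)
y(-41, -15)/g(2) = 8/(1/(-15 + 2)) = 8/(1/(-13)) = 8/(-1/13) = 8*(-13) = -104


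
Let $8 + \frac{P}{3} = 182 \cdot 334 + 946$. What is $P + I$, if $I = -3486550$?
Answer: $-3301372$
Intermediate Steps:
$P = 185178$ ($P = -24 + 3 \left(182 \cdot 334 + 946\right) = -24 + 3 \left(60788 + 946\right) = -24 + 3 \cdot 61734 = -24 + 185202 = 185178$)
$P + I = 185178 - 3486550 = -3301372$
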